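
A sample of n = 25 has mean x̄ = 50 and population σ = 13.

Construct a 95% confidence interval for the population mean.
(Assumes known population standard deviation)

Confidence level: 95%, α = 0.05
z_0.025 = 1.960
SE = σ/√n = 13/√25 = 2.6000
Margin of error = 1.960 × 2.6000 = 5.0960
CI: x̄ ± margin = 50 ± 5.0960
CI: (44.9040, 55.0960)

Answer: (44.9040, 55.0960)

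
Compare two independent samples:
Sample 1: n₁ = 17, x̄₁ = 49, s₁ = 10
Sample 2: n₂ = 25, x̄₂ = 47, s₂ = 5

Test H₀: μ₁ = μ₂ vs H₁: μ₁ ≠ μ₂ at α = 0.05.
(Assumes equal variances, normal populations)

Pooled variance: s²_p = [16×10² + 24×5²]/(40) = 55.0000
s_p = 7.4162
SE = s_p×√(1/n₁ + 1/n₂) = 7.4162×√(1/17 + 1/25) = 2.3314
t = (x̄₁ - x̄₂)/SE = (49 - 47)/2.3314 = 0.8579
df = 40, t-critical = ±2.021
Decision: fail to reject H₀

Answer: t = 0.8579, fail to reject H₀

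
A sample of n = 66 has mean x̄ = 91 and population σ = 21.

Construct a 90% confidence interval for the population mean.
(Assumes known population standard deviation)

Answer: (86.7478, 95.2522)

Derivation:
Confidence level: 90%, α = 0.1
z_0.05 = 1.645
SE = σ/√n = 21/√66 = 2.5849
Margin of error = 1.645 × 2.5849 = 4.2522
CI: x̄ ± margin = 91 ± 4.2522
CI: (86.7478, 95.2522)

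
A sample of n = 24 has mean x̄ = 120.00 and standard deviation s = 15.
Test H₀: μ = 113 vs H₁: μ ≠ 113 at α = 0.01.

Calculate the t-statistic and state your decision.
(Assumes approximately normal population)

Answer: t = 2.2862, fail to reject H₀

Derivation:
df = n - 1 = 23
SE = s/√n = 15/√24 = 3.0619
t = (x̄ - μ₀)/SE = (120.00 - 113)/3.0619 = 2.2862
Critical value: t_{0.005,23} = ±2.807
p-value ≈ 0.0318
Decision: fail to reject H₀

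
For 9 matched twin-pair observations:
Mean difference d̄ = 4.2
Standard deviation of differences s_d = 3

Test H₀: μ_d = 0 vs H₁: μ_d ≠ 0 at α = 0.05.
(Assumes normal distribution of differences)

Answer: t = 4.2000, reject H₀

Derivation:
df = n - 1 = 8
SE = s_d/√n = 3/√9 = 1.0000
t = d̄/SE = 4.2/1.0000 = 4.2000
Critical value: t_{0.025,8} = ±2.306
p-value ≈ 0.0030
Decision: reject H₀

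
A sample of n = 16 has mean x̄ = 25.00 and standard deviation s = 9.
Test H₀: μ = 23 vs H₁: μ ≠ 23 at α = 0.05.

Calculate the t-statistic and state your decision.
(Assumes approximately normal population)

Answer: t = 0.8889, fail to reject H₀

Derivation:
df = n - 1 = 15
SE = s/√n = 9/√16 = 2.2500
t = (x̄ - μ₀)/SE = (25.00 - 23)/2.2500 = 0.8889
Critical value: t_{0.025,15} = ±2.131
p-value ≈ 0.3881
Decision: fail to reject H₀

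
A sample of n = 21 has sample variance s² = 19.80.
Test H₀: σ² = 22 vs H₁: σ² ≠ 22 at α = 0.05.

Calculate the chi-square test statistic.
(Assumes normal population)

df = n - 1 = 20
χ² = (n-1)s²/σ₀² = 20×19.80/22 = 18.0000
Critical values: χ²_{0.975,20} = 9.591, χ²_{0.025,20} = 34.170
Rejection region: χ² < 9.591 or χ² > 34.170
Decision: fail to reject H₀

Answer: χ² = 18.0000, fail to reject H₀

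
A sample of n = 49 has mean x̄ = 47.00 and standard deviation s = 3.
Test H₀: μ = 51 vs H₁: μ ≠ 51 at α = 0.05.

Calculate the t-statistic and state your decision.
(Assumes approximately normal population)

df = n - 1 = 48
SE = s/√n = 3/√49 = 0.4286
t = (x̄ - μ₀)/SE = (47.00 - 51)/0.4286 = -9.3327
Critical value: t_{0.025,48} = ±2.011
p-value < 0.0001
Decision: reject H₀

Answer: t = -9.3327, reject H₀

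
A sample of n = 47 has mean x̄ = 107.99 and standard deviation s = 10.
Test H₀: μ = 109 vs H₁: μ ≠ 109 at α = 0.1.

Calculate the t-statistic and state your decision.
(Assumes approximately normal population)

Answer: t = -0.6924, fail to reject H₀

Derivation:
df = n - 1 = 46
SE = s/√n = 10/√47 = 1.4586
t = (x̄ - μ₀)/SE = (107.99 - 109)/1.4586 = -0.6924
Critical value: t_{0.05,46} = ±1.679
p-value ≈ 0.4922
Decision: fail to reject H₀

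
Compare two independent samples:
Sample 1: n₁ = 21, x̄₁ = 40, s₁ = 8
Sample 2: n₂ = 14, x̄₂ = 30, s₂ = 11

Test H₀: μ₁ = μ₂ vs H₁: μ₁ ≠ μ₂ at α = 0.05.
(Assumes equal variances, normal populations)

Pooled variance: s²_p = [20×8² + 13×11²]/(33) = 86.4545
s_p = 9.2981
SE = s_p×√(1/n₁ + 1/n₂) = 9.2981×√(1/21 + 1/14) = 3.2081
t = (x̄₁ - x̄₂)/SE = (40 - 30)/3.2081 = 3.1171
df = 33, t-critical = ±2.035
Decision: reject H₀

Answer: t = 3.1171, reject H₀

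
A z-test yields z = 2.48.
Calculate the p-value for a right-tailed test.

Answer: p-value ≈ 0.0066

Derivation:
For z = 2.48:
p = P(Z > 2.48) = 1 - Φ(2.48) = 0.0066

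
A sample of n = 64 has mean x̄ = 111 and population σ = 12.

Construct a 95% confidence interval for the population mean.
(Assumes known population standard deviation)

Confidence level: 95%, α = 0.05
z_0.025 = 1.960
SE = σ/√n = 12/√64 = 1.5000
Margin of error = 1.960 × 1.5000 = 2.9400
CI: x̄ ± margin = 111 ± 2.9400
CI: (108.0600, 113.9400)

Answer: (108.0600, 113.9400)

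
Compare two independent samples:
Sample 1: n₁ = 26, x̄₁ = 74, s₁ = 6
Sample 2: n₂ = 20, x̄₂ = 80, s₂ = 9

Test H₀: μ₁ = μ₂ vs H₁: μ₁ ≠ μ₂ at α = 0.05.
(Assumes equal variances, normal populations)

Answer: t = -2.7095, reject H₀

Derivation:
Pooled variance: s²_p = [25×6² + 19×9²]/(44) = 55.4318
s_p = 7.4453
SE = s_p×√(1/n₁ + 1/n₂) = 7.4453×√(1/26 + 1/20) = 2.2144
t = (x̄₁ - x̄₂)/SE = (74 - 80)/2.2144 = -2.7095
df = 44, t-critical = ±2.015
Decision: reject H₀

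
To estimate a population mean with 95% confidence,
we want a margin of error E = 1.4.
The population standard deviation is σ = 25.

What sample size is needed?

z_0.025 = 1.960
n = (z×σ/E)² = (1.960×25/1.4)²
n = 1225.0000
Already a whole number: n = 1225

Answer: n = 1225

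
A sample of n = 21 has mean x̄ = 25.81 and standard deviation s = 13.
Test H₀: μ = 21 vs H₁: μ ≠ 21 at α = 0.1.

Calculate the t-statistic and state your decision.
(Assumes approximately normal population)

Answer: t = 1.6956, fail to reject H₀

Derivation:
df = n - 1 = 20
SE = s/√n = 13/√21 = 2.8368
t = (x̄ - μ₀)/SE = (25.81 - 21)/2.8368 = 1.6956
Critical value: t_{0.05,20} = ±1.725
p-value ≈ 0.1055
Decision: fail to reject H₀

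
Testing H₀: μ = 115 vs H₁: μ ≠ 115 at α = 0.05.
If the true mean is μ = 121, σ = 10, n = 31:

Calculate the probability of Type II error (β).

Answer: β ≈ 0.0837

Derivation:
SE = σ/√n = 10/√31 = 1.7961
Critical values: μ₀ ± z_0.025×SE = 115 ± 1.960×1.7961
Acceptance region: (111.4796, 118.5204)
Under H₁ (μ = 121): z_high = (118.5204 - 121)/1.7961 = -1.3805, z_low = (111.4796 - 121)/1.7961 = -5.3006
β = P(not reject | H₁) = Φ(-1.3805) - Φ(-5.3006) ≈ 0.0837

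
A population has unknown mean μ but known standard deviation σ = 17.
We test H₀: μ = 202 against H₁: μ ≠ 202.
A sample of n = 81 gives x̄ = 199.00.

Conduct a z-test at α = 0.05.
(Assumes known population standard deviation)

Standard error: SE = σ/√n = 17/√81 = 1.8889
z-statistic: z = (x̄ - μ₀)/SE = (199.00 - 202)/1.8889 = -1.5882
Critical value: ±1.960
p-value = 0.1122
Decision: fail to reject H₀

Answer: z = -1.5882, fail to reject H₀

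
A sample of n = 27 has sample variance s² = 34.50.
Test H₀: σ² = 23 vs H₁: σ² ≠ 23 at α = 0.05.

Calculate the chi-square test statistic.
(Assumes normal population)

Answer: χ² = 39.0000, fail to reject H₀

Derivation:
df = n - 1 = 26
χ² = (n-1)s²/σ₀² = 26×34.50/23 = 39.0000
Critical values: χ²_{0.975,26} = 13.844, χ²_{0.025,26} = 41.923
Rejection region: χ² < 13.844 or χ² > 41.923
Decision: fail to reject H₀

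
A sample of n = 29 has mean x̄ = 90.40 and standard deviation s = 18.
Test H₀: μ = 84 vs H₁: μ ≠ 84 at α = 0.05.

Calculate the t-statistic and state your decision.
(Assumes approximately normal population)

df = n - 1 = 28
SE = s/√n = 18/√29 = 3.3425
t = (x̄ - μ₀)/SE = (90.40 - 84)/3.3425 = 1.9147
Critical value: t_{0.025,28} = ±2.048
p-value ≈ 0.0658
Decision: fail to reject H₀

Answer: t = 1.9147, fail to reject H₀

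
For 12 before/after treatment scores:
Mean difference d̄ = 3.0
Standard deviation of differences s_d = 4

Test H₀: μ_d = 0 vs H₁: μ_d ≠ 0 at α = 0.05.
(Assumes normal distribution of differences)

Answer: t = 2.5981, reject H₀

Derivation:
df = n - 1 = 11
SE = s_d/√n = 4/√12 = 1.1547
t = d̄/SE = 3.0/1.1547 = 2.5981
Critical value: t_{0.025,11} = ±2.201
p-value ≈ 0.0248
Decision: reject H₀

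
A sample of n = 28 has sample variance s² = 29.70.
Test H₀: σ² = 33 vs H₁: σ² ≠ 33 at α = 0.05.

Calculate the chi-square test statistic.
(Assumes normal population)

df = n - 1 = 27
χ² = (n-1)s²/σ₀² = 27×29.70/33 = 24.3000
Critical values: χ²_{0.975,27} = 14.573, χ²_{0.025,27} = 43.195
Rejection region: χ² < 14.573 or χ² > 43.195
Decision: fail to reject H₀

Answer: χ² = 24.3000, fail to reject H₀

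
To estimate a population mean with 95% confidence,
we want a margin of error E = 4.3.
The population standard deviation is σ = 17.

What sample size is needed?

z_0.025 = 1.960
n = (z×σ/E)² = (1.960×17/4.3)²
n = 60.0445
Round up: n = 61

Answer: n = 61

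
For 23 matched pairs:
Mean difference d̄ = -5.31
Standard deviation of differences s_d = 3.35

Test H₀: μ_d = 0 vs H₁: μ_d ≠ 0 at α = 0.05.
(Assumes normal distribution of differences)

df = n - 1 = 22
SE = s_d/√n = 3.35/√23 = 0.6985
t = d̄/SE = -5.31/0.6985 = -7.6020
Critical value: t_{0.025,22} = ±2.074
p-value < 0.0001
Decision: reject H₀

Answer: t = -7.6020, reject H₀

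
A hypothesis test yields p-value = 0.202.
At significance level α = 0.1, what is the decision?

Answer: fail to reject H₀

Derivation:
Compare p-value to α:
0.202 ≥ 0.1
Decision: fail to reject H₀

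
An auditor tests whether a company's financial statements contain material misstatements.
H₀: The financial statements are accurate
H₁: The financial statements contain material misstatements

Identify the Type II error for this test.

Answer: Failing to detect material misstatements that are actually present

Derivation:
Type I error (α): Rejecting H₀ when H₀ is true
Type II error (β): Failing to reject H₀ when H₁ is true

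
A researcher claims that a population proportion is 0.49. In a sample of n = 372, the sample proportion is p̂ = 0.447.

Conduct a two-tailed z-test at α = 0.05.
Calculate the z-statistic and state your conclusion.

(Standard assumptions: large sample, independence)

H₀: p = 0.49, H₁: p ≠ 0.49
Standard error: SE = √(p₀(1-p₀)/n) = √(0.49×0.51/372) = 0.025919
z-statistic: z = (p̂ - p₀)/SE = (0.447 - 0.49)/0.025919 = -1.6590
Critical value: z_0.025 = ±1.960
p-value = 0.0971
Decision: fail to reject H₀ at α = 0.05

Answer: z = -1.6590, fail to reject H₀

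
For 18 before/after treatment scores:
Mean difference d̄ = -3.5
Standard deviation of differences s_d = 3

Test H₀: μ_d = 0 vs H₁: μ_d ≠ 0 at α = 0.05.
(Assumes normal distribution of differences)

df = n - 1 = 17
SE = s_d/√n = 3/√18 = 0.7071
t = d̄/SE = -3.5/0.7071 = -4.9498
Critical value: t_{0.025,17} = ±2.110
p-value ≈ 0.0001
Decision: reject H₀

Answer: t = -4.9498, reject H₀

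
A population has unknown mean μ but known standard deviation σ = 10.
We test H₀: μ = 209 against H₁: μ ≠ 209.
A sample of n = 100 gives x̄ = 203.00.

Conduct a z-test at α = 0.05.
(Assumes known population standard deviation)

Standard error: SE = σ/√n = 10/√100 = 1.0000
z-statistic: z = (x̄ - μ₀)/SE = (203.00 - 209)/1.0000 = -6.0000
Critical value: ±1.960
p-value < 0.0001
Decision: reject H₀

Answer: z = -6.0000, reject H₀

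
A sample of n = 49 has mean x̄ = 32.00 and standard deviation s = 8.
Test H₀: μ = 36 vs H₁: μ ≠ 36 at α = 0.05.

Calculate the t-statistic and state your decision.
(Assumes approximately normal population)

df = n - 1 = 48
SE = s/√n = 8/√49 = 1.1429
t = (x̄ - μ₀)/SE = (32.00 - 36)/1.1429 = -3.4999
Critical value: t_{0.025,48} = ±2.011
p-value ≈ 0.0010
Decision: reject H₀

Answer: t = -3.4999, reject H₀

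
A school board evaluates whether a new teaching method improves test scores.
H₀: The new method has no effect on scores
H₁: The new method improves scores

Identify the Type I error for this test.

Answer: Concluding the new method improves scores when it actually doesn't

Derivation:
A Type I error (probability α) occurs when we reject a true H₀.
A Type II error (probability β) occurs when we fail to reject a false H₀.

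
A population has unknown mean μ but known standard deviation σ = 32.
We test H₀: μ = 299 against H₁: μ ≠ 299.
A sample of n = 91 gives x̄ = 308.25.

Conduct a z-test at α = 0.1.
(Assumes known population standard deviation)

Answer: z = 2.7575, reject H₀

Derivation:
Standard error: SE = σ/√n = 32/√91 = 3.3545
z-statistic: z = (x̄ - μ₀)/SE = (308.25 - 299)/3.3545 = 2.7575
Critical value: ±1.645
p-value = 0.0058
Decision: reject H₀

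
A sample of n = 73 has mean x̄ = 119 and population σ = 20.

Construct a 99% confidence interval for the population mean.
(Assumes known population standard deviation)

Confidence level: 99%, α = 0.01
z_0.005 = 2.576
SE = σ/√n = 20/√73 = 2.3408
Margin of error = 2.576 × 2.3408 = 6.0299
CI: x̄ ± margin = 119 ± 6.0299
CI: (112.9701, 125.0299)

Answer: (112.9701, 125.0299)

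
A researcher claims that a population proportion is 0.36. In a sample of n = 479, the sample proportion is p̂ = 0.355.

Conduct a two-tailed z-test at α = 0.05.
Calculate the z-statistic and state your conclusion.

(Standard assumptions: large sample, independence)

Answer: z = -0.2280, fail to reject H₀

Derivation:
H₀: p = 0.36, H₁: p ≠ 0.36
Standard error: SE = √(p₀(1-p₀)/n) = √(0.36×0.64/479) = 0.021932
z-statistic: z = (p̂ - p₀)/SE = (0.355 - 0.36)/0.021932 = -0.2280
Critical value: z_0.025 = ±1.960
p-value = 0.8196
Decision: fail to reject H₀ at α = 0.05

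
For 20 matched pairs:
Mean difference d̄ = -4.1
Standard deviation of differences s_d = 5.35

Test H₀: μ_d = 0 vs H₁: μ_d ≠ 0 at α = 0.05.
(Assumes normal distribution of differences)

df = n - 1 = 19
SE = s_d/√n = 5.35/√20 = 1.1963
t = d̄/SE = -4.1/1.1963 = -3.4272
Critical value: t_{0.025,19} = ±2.093
p-value ≈ 0.0028
Decision: reject H₀

Answer: t = -3.4272, reject H₀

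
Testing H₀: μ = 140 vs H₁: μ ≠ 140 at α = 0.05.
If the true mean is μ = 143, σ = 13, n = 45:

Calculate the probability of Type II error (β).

SE = σ/√n = 13/√45 = 1.9379
Critical values: μ₀ ± z_0.025×SE = 140 ± 1.960×1.9379
Acceptance region: (136.2017, 143.7983)
Under H₁ (μ = 143): z_high = (143.7983 - 143)/1.9379 = 0.4119, z_low = (136.2017 - 143)/1.9379 = -3.5081
β = P(not reject | H₁) = Φ(0.4119) - Φ(-3.5081) ≈ 0.6596

Answer: β ≈ 0.6596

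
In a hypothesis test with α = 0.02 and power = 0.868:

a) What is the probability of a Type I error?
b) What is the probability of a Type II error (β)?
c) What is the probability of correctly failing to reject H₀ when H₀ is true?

a) Type I error probability = α = 0.02
b) Power = P(reject H₀ | H₁ true) = 1 - β = 0.868, so Type II error probability = β = 1 - Power = 0.132
c) P(fail to reject H₀ | H₀ true) = 1 - α = 0.98

Answer: a) 0.02, b) 0.132, c) 0.98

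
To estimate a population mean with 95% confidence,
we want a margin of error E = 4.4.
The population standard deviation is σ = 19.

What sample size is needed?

z_0.025 = 1.960
n = (z×σ/E)² = (1.960×19/4.4)²
n = 71.6331
Round up: n = 72

Answer: n = 72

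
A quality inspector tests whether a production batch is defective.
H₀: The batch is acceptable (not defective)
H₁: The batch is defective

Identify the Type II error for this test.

Answer: Shipping a defective batch to customers

Derivation:
Type I error: rejecting H₀ when it is actually true (false positive).
Type II error: failing to reject H₀ when H₁ is actually true (false negative).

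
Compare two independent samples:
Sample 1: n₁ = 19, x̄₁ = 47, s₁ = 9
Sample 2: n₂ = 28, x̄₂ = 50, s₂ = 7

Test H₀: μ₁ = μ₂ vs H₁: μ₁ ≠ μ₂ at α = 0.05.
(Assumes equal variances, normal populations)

Pooled variance: s²_p = [18×9² + 27×7²]/(45) = 61.8000
s_p = 7.8613
SE = s_p×√(1/n₁ + 1/n₂) = 7.8613×√(1/19 + 1/28) = 2.3366
t = (x̄₁ - x̄₂)/SE = (47 - 50)/2.3366 = -1.2839
df = 45, t-critical = ±2.014
Decision: fail to reject H₀

Answer: t = -1.2839, fail to reject H₀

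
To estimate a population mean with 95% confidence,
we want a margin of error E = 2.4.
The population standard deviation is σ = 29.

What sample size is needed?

z_0.025 = 1.960
n = (z×σ/E)² = (1.960×29/2.4)²
n = 560.9003
Round up: n = 561

Answer: n = 561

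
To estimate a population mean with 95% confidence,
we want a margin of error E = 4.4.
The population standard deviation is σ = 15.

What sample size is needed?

Answer: n = 45

Derivation:
z_0.025 = 1.960
n = (z×σ/E)² = (1.960×15/4.4)²
n = 44.6467
Round up: n = 45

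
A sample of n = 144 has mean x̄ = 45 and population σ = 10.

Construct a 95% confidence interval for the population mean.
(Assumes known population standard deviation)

Answer: (43.3667, 46.6333)

Derivation:
Confidence level: 95%, α = 0.05
z_0.025 = 1.960
SE = σ/√n = 10/√144 = 0.8333
Margin of error = 1.960 × 0.8333 = 1.6333
CI: x̄ ± margin = 45 ± 1.6333
CI: (43.3667, 46.6333)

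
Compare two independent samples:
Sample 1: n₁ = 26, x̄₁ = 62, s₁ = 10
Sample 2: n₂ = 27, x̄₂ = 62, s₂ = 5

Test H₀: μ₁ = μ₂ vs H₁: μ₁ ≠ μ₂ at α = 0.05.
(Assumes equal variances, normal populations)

Pooled variance: s²_p = [25×10² + 26×5²]/(51) = 61.7647
s_p = 7.8591
SE = s_p×√(1/n₁ + 1/n₂) = 7.8591×√(1/26 + 1/27) = 2.1594
t = (x̄₁ - x̄₂)/SE = (62 - 62)/2.1594 = 0.0000
df = 51, t-critical = ±2.008
Decision: fail to reject H₀

Answer: t = 0.0000, fail to reject H₀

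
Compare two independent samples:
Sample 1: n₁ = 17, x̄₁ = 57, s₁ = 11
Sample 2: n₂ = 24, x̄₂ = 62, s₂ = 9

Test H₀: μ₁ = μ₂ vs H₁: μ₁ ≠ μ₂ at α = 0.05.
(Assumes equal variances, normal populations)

Pooled variance: s²_p = [16×11² + 23×9²]/(39) = 97.4103
s_p = 9.8697
SE = s_p×√(1/n₁ + 1/n₂) = 9.8697×√(1/17 + 1/24) = 3.1287
t = (x̄₁ - x̄₂)/SE = (57 - 62)/3.1287 = -1.5981
df = 39, t-critical = ±2.023
Decision: fail to reject H₀

Answer: t = -1.5981, fail to reject H₀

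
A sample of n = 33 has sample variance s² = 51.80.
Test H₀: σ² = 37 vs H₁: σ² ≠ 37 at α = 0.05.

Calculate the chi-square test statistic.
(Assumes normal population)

Answer: χ² = 44.8000, fail to reject H₀

Derivation:
df = n - 1 = 32
χ² = (n-1)s²/σ₀² = 32×51.80/37 = 44.8000
Critical values: χ²_{0.975,32} = 18.291, χ²_{0.025,32} = 49.480
Rejection region: χ² < 18.291 or χ² > 49.480
Decision: fail to reject H₀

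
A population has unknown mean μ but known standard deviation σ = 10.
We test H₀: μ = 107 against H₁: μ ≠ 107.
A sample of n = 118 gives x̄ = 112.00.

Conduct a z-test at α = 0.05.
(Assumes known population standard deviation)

Standard error: SE = σ/√n = 10/√118 = 0.9206
z-statistic: z = (x̄ - μ₀)/SE = (112.00 - 107)/0.9206 = 5.4312
Critical value: ±1.960
p-value < 0.0001
Decision: reject H₀

Answer: z = 5.4312, reject H₀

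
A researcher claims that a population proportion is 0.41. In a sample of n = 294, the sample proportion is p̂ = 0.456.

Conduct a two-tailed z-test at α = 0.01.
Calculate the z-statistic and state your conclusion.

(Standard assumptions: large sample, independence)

H₀: p = 0.41, H₁: p ≠ 0.41
Standard error: SE = √(p₀(1-p₀)/n) = √(0.41×0.59/294) = 0.028684
z-statistic: z = (p̂ - p₀)/SE = (0.456 - 0.41)/0.028684 = 1.6037
Critical value: z_0.005 = ±2.576
p-value = 0.1088
Decision: fail to reject H₀ at α = 0.01

Answer: z = 1.6037, fail to reject H₀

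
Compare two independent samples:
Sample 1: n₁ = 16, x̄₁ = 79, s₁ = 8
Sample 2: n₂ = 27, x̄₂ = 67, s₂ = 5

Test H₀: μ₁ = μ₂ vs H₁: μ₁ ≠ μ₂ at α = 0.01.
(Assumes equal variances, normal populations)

Answer: t = 6.0698, reject H₀

Derivation:
Pooled variance: s²_p = [15×8² + 26×5²]/(41) = 39.2683
s_p = 6.2664
SE = s_p×√(1/n₁ + 1/n₂) = 6.2664×√(1/16 + 1/27) = 1.9770
t = (x̄₁ - x̄₂)/SE = (79 - 67)/1.9770 = 6.0698
df = 41, t-critical = ±2.701
Decision: reject H₀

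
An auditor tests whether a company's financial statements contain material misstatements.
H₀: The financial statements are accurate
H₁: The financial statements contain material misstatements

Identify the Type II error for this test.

Answer: Failing to detect material misstatements that are actually present

Derivation:
Type I error: rejecting H₀ when it is actually true (false positive).
Type II error: failing to reject H₀ when H₁ is actually true (false negative).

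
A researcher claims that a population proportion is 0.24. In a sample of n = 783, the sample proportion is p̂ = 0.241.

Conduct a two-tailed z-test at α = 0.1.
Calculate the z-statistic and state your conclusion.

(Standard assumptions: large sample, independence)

H₀: p = 0.24, H₁: p ≠ 0.24
Standard error: SE = √(p₀(1-p₀)/n) = √(0.24×0.76/783) = 0.015263
z-statistic: z = (p̂ - p₀)/SE = (0.241 - 0.24)/0.015263 = 0.0655
Critical value: z_0.05 = ±1.645
p-value = 0.9478
Decision: fail to reject H₀ at α = 0.1

Answer: z = 0.0655, fail to reject H₀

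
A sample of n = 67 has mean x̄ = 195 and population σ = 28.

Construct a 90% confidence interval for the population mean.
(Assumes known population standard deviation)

Answer: (189.3729, 200.6271)

Derivation:
Confidence level: 90%, α = 0.1
z_0.05 = 1.645
SE = σ/√n = 28/√67 = 3.4207
Margin of error = 1.645 × 3.4207 = 5.6271
CI: x̄ ± margin = 195 ± 5.6271
CI: (189.3729, 200.6271)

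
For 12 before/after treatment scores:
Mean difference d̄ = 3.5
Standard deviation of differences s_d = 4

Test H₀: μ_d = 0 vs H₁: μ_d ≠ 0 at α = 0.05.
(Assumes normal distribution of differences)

Answer: t = 3.0311, reject H₀

Derivation:
df = n - 1 = 11
SE = s_d/√n = 4/√12 = 1.1547
t = d̄/SE = 3.5/1.1547 = 3.0311
Critical value: t_{0.025,11} = ±2.201
p-value ≈ 0.0114
Decision: reject H₀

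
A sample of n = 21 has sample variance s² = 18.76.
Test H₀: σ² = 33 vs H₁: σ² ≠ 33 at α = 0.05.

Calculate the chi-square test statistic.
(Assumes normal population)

df = n - 1 = 20
χ² = (n-1)s²/σ₀² = 20×18.76/33 = 11.3697
Critical values: χ²_{0.975,20} = 9.591, χ²_{0.025,20} = 34.170
Rejection region: χ² < 9.591 or χ² > 34.170
Decision: fail to reject H₀

Answer: χ² = 11.3697, fail to reject H₀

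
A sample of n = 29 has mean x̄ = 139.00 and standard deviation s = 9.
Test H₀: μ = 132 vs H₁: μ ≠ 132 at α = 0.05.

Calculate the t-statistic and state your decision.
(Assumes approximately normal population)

df = n - 1 = 28
SE = s/√n = 9/√29 = 1.6713
t = (x̄ - μ₀)/SE = (139.00 - 132)/1.6713 = 4.1884
Critical value: t_{0.025,28} = ±2.048
p-value ≈ 0.0003
Decision: reject H₀

Answer: t = 4.1884, reject H₀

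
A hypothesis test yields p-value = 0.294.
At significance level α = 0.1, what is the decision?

Compare p-value to α:
0.294 ≥ 0.1
Decision: fail to reject H₀

Answer: fail to reject H₀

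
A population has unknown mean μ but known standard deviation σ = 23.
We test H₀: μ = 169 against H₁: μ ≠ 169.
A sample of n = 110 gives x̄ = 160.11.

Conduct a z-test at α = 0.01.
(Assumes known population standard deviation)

Answer: z = -4.0538, reject H₀

Derivation:
Standard error: SE = σ/√n = 23/√110 = 2.1930
z-statistic: z = (x̄ - μ₀)/SE = (160.11 - 169)/2.1930 = -4.0538
Critical value: ±2.576
p-value = 0.0001
Decision: reject H₀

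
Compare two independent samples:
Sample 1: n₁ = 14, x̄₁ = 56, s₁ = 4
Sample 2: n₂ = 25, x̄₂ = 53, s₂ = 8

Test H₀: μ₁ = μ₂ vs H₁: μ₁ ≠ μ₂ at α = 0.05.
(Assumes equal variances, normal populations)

Answer: t = 1.3090, fail to reject H₀

Derivation:
Pooled variance: s²_p = [13×4² + 24×8²]/(37) = 47.1351
s_p = 6.8655
SE = s_p×√(1/n₁ + 1/n₂) = 6.8655×√(1/14 + 1/25) = 2.2918
t = (x̄₁ - x̄₂)/SE = (56 - 53)/2.2918 = 1.3090
df = 37, t-critical = ±2.026
Decision: fail to reject H₀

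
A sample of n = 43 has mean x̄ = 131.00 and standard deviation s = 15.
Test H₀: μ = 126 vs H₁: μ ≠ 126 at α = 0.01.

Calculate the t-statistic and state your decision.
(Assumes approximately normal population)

Answer: t = 2.1858, fail to reject H₀

Derivation:
df = n - 1 = 42
SE = s/√n = 15/√43 = 2.2875
t = (x̄ - μ₀)/SE = (131.00 - 126)/2.2875 = 2.1858
Critical value: t_{0.005,42} = ±2.698
p-value ≈ 0.0345
Decision: fail to reject H₀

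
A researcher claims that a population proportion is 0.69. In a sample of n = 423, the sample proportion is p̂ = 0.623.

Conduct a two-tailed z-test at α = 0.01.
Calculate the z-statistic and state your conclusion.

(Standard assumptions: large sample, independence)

H₀: p = 0.69, H₁: p ≠ 0.69
Standard error: SE = √(p₀(1-p₀)/n) = √(0.69×0.31/423) = 0.022487
z-statistic: z = (p̂ - p₀)/SE = (0.623 - 0.69)/0.022487 = -2.9795
Critical value: z_0.005 = ±2.576
p-value = 0.0029
Decision: reject H₀ at α = 0.01

Answer: z = -2.9795, reject H₀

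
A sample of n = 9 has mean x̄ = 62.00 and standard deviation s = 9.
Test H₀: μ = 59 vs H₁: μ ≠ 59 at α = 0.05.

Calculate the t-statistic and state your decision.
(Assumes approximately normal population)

Answer: t = 1.0000, fail to reject H₀

Derivation:
df = n - 1 = 8
SE = s/√n = 9/√9 = 3.0000
t = (x̄ - μ₀)/SE = (62.00 - 59)/3.0000 = 1.0000
Critical value: t_{0.025,8} = ±2.306
p-value ≈ 0.3466
Decision: fail to reject H₀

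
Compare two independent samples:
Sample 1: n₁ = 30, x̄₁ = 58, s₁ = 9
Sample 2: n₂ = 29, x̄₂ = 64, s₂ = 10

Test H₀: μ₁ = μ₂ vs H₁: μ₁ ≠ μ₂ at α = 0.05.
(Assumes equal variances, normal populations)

Pooled variance: s²_p = [29×9² + 28×10²]/(57) = 90.3333
s_p = 9.5044
SE = s_p×√(1/n₁ + 1/n₂) = 9.5044×√(1/30 + 1/29) = 2.4751
t = (x̄₁ - x̄₂)/SE = (58 - 64)/2.4751 = -2.4241
df = 57, t-critical = ±2.002
Decision: reject H₀

Answer: t = -2.4241, reject H₀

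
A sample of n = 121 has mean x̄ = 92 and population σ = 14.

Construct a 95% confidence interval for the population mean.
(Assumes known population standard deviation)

Answer: (89.5055, 94.4945)

Derivation:
Confidence level: 95%, α = 0.05
z_0.025 = 1.960
SE = σ/√n = 14/√121 = 1.2727
Margin of error = 1.960 × 1.2727 = 2.4945
CI: x̄ ± margin = 92 ± 2.4945
CI: (89.5055, 94.4945)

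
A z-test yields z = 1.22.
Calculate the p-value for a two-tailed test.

For z = 1.22:
p = 2×P(Z > |1.22|) = 2×(1 - Φ(1.22)) = 0.2225

Answer: p-value ≈ 0.2225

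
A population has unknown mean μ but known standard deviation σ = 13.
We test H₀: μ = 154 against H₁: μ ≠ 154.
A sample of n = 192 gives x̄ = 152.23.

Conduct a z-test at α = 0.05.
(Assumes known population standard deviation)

Standard error: SE = σ/√n = 13/√192 = 0.9382
z-statistic: z = (x̄ - μ₀)/SE = (152.23 - 154)/0.9382 = -1.8866
Critical value: ±1.960
p-value = 0.0592
Decision: fail to reject H₀

Answer: z = -1.8866, fail to reject H₀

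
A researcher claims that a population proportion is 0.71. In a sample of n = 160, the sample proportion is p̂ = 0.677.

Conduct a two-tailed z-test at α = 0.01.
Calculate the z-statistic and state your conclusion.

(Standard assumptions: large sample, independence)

H₀: p = 0.71, H₁: p ≠ 0.71
Standard error: SE = √(p₀(1-p₀)/n) = √(0.71×0.29/160) = 0.035873
z-statistic: z = (p̂ - p₀)/SE = (0.677 - 0.71)/0.035873 = -0.9199
Critical value: z_0.005 = ±2.576
p-value = 0.3576
Decision: fail to reject H₀ at α = 0.01

Answer: z = -0.9199, fail to reject H₀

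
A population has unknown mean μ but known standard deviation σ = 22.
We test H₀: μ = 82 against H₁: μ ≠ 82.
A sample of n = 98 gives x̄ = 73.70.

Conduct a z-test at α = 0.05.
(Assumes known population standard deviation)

Answer: z = -3.7349, reject H₀

Derivation:
Standard error: SE = σ/√n = 22/√98 = 2.2223
z-statistic: z = (x̄ - μ₀)/SE = (73.70 - 82)/2.2223 = -3.7349
Critical value: ±1.960
p-value = 0.0002
Decision: reject H₀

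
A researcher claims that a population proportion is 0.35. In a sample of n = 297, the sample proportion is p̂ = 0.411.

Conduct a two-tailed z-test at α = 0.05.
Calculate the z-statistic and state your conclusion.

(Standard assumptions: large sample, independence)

Answer: z = 2.2040, reject H₀

Derivation:
H₀: p = 0.35, H₁: p ≠ 0.35
Standard error: SE = √(p₀(1-p₀)/n) = √(0.35×0.65/297) = 0.027677
z-statistic: z = (p̂ - p₀)/SE = (0.411 - 0.35)/0.027677 = 2.2040
Critical value: z_0.025 = ±1.960
p-value = 0.0275
Decision: reject H₀ at α = 0.05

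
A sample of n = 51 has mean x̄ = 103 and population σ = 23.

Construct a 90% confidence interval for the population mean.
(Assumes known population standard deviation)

Answer: (97.7021, 108.2979)

Derivation:
Confidence level: 90%, α = 0.1
z_0.05 = 1.645
SE = σ/√n = 23/√51 = 3.2206
Margin of error = 1.645 × 3.2206 = 5.2979
CI: x̄ ± margin = 103 ± 5.2979
CI: (97.7021, 108.2979)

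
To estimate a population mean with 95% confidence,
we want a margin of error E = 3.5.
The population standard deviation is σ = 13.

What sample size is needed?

Answer: n = 53

Derivation:
z_0.025 = 1.960
n = (z×σ/E)² = (1.960×13/3.5)²
n = 52.9984
Round up: n = 53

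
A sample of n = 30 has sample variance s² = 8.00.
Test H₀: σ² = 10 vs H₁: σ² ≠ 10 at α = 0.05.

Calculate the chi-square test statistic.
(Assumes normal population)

Answer: χ² = 23.2000, fail to reject H₀

Derivation:
df = n - 1 = 29
χ² = (n-1)s²/σ₀² = 29×8.00/10 = 23.2000
Critical values: χ²_{0.975,29} = 16.047, χ²_{0.025,29} = 45.722
Rejection region: χ² < 16.047 or χ² > 45.722
Decision: fail to reject H₀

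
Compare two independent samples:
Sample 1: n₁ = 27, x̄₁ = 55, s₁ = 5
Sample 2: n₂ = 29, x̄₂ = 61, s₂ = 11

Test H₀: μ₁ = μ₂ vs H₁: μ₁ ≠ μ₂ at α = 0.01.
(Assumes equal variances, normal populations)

Pooled variance: s²_p = [26×5² + 28×11²]/(54) = 74.7778
s_p = 8.6474
SE = s_p×√(1/n₁ + 1/n₂) = 8.6474×√(1/27 + 1/29) = 2.3126
t = (x̄₁ - x̄₂)/SE = (55 - 61)/2.3126 = -2.5945
df = 54, t-critical = ±2.670
Decision: fail to reject H₀

Answer: t = -2.5945, fail to reject H₀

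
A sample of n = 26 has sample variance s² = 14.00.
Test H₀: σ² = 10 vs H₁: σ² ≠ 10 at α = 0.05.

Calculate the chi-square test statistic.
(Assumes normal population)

Answer: χ² = 35.0000, fail to reject H₀

Derivation:
df = n - 1 = 25
χ² = (n-1)s²/σ₀² = 25×14.00/10 = 35.0000
Critical values: χ²_{0.975,25} = 13.120, χ²_{0.025,25} = 40.646
Rejection region: χ² < 13.120 or χ² > 40.646
Decision: fail to reject H₀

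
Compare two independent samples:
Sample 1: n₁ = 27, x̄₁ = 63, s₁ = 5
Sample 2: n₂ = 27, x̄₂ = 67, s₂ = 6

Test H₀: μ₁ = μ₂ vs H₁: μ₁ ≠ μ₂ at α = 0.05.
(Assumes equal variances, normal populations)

Answer: t = -2.6612, reject H₀

Derivation:
Pooled variance: s²_p = [26×5² + 26×6²]/(52) = 30.5000
s_p = 5.5227
SE = s_p×√(1/n₁ + 1/n₂) = 5.5227×√(1/27 + 1/27) = 1.5031
t = (x̄₁ - x̄₂)/SE = (63 - 67)/1.5031 = -2.6612
df = 52, t-critical = ±2.007
Decision: reject H₀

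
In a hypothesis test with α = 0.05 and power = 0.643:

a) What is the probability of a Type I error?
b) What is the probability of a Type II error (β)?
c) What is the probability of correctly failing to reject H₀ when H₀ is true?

a) Type I error probability = α = 0.05
b) Power = P(reject H₀ | H₁ true) = 1 - β = 0.643, so Type II error probability = β = 1 - Power = 0.357
c) P(fail to reject H₀ | H₀ true) = 1 - α = 0.95

Answer: a) 0.05, b) 0.357, c) 0.95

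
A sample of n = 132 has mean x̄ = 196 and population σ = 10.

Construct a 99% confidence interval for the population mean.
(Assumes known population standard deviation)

Answer: (193.7578, 198.2422)

Derivation:
Confidence level: 99%, α = 0.01
z_0.005 = 2.576
SE = σ/√n = 10/√132 = 0.8704
Margin of error = 2.576 × 0.8704 = 2.2422
CI: x̄ ± margin = 196 ± 2.2422
CI: (193.7578, 198.2422)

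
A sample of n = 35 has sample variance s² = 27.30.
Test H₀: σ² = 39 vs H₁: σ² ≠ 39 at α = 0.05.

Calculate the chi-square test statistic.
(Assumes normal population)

df = n - 1 = 34
χ² = (n-1)s²/σ₀² = 34×27.30/39 = 23.8000
Critical values: χ²_{0.975,34} = 19.806, χ²_{0.025,34} = 51.966
Rejection region: χ² < 19.806 or χ² > 51.966
Decision: fail to reject H₀

Answer: χ² = 23.8000, fail to reject H₀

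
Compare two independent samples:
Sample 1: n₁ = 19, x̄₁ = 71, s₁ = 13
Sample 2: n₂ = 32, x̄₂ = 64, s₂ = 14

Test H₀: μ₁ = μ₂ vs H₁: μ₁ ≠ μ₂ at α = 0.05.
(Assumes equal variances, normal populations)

Answer: t = 1.7718, fail to reject H₀

Derivation:
Pooled variance: s²_p = [18×13² + 31×14²]/(49) = 186.0816
s_p = 13.6412
SE = s_p×√(1/n₁ + 1/n₂) = 13.6412×√(1/19 + 1/32) = 3.9508
t = (x̄₁ - x̄₂)/SE = (71 - 64)/3.9508 = 1.7718
df = 49, t-critical = ±2.010
Decision: fail to reject H₀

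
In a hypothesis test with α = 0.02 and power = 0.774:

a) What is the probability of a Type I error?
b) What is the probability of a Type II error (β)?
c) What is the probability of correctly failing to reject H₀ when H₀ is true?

a) Type I error probability = α = 0.02
b) Power = P(reject H₀ | H₁ true) = 1 - β = 0.774, so Type II error probability = β = 1 - Power = 0.226
c) P(fail to reject H₀ | H₀ true) = 1 - α = 0.98

Answer: a) 0.02, b) 0.226, c) 0.98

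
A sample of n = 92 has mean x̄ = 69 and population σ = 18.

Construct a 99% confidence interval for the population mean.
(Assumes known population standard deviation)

Answer: (64.1659, 73.8341)

Derivation:
Confidence level: 99%, α = 0.01
z_0.005 = 2.576
SE = σ/√n = 18/√92 = 1.8766
Margin of error = 2.576 × 1.8766 = 4.8341
CI: x̄ ± margin = 69 ± 4.8341
CI: (64.1659, 73.8341)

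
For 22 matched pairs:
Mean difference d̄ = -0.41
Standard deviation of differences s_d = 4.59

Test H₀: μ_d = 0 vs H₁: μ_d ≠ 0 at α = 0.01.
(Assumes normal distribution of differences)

df = n - 1 = 21
SE = s_d/√n = 4.59/√22 = 0.9786
t = d̄/SE = -0.41/0.9786 = -0.4190
Critical value: t_{0.005,21} = ±2.831
p-value ≈ 0.6795
Decision: fail to reject H₀

Answer: t = -0.4190, fail to reject H₀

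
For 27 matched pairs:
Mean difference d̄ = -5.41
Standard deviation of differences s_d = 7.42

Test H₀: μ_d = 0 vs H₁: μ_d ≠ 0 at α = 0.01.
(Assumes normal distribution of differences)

df = n - 1 = 26
SE = s_d/√n = 7.42/√27 = 1.4280
t = d̄/SE = -5.41/1.4280 = -3.7885
Critical value: t_{0.005,26} = ±2.779
p-value ≈ 0.0008
Decision: reject H₀

Answer: t = -3.7885, reject H₀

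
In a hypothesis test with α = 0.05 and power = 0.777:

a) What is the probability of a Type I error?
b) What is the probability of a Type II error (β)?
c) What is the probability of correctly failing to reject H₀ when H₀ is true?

Answer: a) 0.05, b) 0.223, c) 0.95

Derivation:
a) Type I error probability = α = 0.05
b) Power = P(reject H₀ | H₁ true) = 1 - β = 0.777, so Type II error probability = β = 1 - Power = 0.223
c) P(fail to reject H₀ | H₀ true) = 1 - α = 0.95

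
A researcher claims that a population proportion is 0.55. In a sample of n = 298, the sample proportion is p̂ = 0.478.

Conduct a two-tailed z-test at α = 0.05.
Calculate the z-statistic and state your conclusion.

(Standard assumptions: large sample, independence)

Answer: z = -2.4984, reject H₀

Derivation:
H₀: p = 0.55, H₁: p ≠ 0.55
Standard error: SE = √(p₀(1-p₀)/n) = √(0.55×0.45/298) = 0.028819
z-statistic: z = (p̂ - p₀)/SE = (0.478 - 0.55)/0.028819 = -2.4984
Critical value: z_0.025 = ±1.960
p-value = 0.0125
Decision: reject H₀ at α = 0.05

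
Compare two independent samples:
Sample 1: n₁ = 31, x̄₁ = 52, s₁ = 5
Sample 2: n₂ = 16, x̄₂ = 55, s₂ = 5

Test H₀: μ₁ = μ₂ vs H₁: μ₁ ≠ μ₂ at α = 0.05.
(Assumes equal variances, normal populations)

Answer: t = -1.9492, fail to reject H₀

Derivation:
Pooled variance: s²_p = [30×5² + 15×5²]/(45) = 25.0000
s_p = 5.0000
SE = s_p×√(1/n₁ + 1/n₂) = 5.0000×√(1/31 + 1/16) = 1.5391
t = (x̄₁ - x̄₂)/SE = (52 - 55)/1.5391 = -1.9492
df = 45, t-critical = ±2.014
Decision: fail to reject H₀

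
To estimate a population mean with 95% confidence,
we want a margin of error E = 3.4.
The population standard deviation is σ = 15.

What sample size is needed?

z_0.025 = 1.960
n = (z×σ/E)² = (1.960×15/3.4)²
n = 74.7716
Round up: n = 75

Answer: n = 75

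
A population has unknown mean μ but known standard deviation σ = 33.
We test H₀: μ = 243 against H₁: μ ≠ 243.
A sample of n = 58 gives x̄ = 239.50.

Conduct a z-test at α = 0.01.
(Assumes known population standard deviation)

Answer: z = -0.8077, fail to reject H₀

Derivation:
Standard error: SE = σ/√n = 33/√58 = 4.3331
z-statistic: z = (x̄ - μ₀)/SE = (239.50 - 243)/4.3331 = -0.8077
Critical value: ±2.576
p-value = 0.4193
Decision: fail to reject H₀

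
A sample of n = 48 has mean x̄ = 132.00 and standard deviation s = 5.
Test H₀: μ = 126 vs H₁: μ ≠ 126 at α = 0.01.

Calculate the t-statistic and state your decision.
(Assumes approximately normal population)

Answer: t = 8.3137, reject H₀

Derivation:
df = n - 1 = 47
SE = s/√n = 5/√48 = 0.7217
t = (x̄ - μ₀)/SE = (132.00 - 126)/0.7217 = 8.3137
Critical value: t_{0.005,47} = ±2.685
p-value < 0.0001
Decision: reject H₀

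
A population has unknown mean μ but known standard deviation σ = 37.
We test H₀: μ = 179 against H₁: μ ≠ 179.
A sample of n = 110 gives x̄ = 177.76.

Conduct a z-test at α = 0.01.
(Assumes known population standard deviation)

Answer: z = -0.3515, fail to reject H₀

Derivation:
Standard error: SE = σ/√n = 37/√110 = 3.5278
z-statistic: z = (x̄ - μ₀)/SE = (177.76 - 179)/3.5278 = -0.3515
Critical value: ±2.576
p-value = 0.7252
Decision: fail to reject H₀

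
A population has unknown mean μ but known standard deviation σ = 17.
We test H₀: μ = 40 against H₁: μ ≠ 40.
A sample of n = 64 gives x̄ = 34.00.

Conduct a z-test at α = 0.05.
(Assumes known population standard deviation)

Answer: z = -2.8235, reject H₀

Derivation:
Standard error: SE = σ/√n = 17/√64 = 2.1250
z-statistic: z = (x̄ - μ₀)/SE = (34.00 - 40)/2.1250 = -2.8235
Critical value: ±1.960
p-value = 0.0048
Decision: reject H₀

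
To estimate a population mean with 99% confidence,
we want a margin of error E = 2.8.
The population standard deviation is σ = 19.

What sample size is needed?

z_0.005 = 2.576
n = (z×σ/E)² = (2.576×19/2.8)²
n = 305.5504
Round up: n = 306

Answer: n = 306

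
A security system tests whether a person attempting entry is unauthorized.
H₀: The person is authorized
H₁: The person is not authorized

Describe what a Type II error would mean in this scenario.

A Type I error (probability α) occurs when we reject a true H₀.
A Type II error (probability β) occurs when we fail to reject a false H₀.

Answer: Granting entry to an unauthorized person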